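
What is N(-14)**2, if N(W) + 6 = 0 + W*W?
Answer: 36100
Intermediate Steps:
N(W) = -6 + W**2 (N(W) = -6 + (0 + W*W) = -6 + (0 + W**2) = -6 + W**2)
N(-14)**2 = (-6 + (-14)**2)**2 = (-6 + 196)**2 = 190**2 = 36100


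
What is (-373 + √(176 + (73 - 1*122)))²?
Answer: (373 - √127)² ≈ 1.3085e+5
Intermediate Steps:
(-373 + √(176 + (73 - 1*122)))² = (-373 + √(176 + (73 - 122)))² = (-373 + √(176 - 49))² = (-373 + √127)²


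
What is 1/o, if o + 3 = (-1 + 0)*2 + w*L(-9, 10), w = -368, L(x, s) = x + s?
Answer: -1/373 ≈ -0.0026810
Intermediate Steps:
L(x, s) = s + x
o = -373 (o = -3 + ((-1 + 0)*2 - 368*(10 - 9)) = -3 + (-1*2 - 368*1) = -3 + (-2 - 368) = -3 - 370 = -373)
1/o = 1/(-373) = -1/373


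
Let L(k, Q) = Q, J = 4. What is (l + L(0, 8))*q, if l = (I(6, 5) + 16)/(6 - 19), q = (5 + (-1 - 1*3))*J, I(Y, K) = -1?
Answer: 356/13 ≈ 27.385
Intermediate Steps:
q = 4 (q = (5 + (-1 - 1*3))*4 = (5 + (-1 - 3))*4 = (5 - 4)*4 = 1*4 = 4)
l = -15/13 (l = (-1 + 16)/(6 - 19) = 15/(-13) = 15*(-1/13) = -15/13 ≈ -1.1538)
(l + L(0, 8))*q = (-15/13 + 8)*4 = (89/13)*4 = 356/13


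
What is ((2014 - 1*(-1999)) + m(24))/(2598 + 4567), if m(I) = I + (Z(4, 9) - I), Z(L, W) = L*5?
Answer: 4033/7165 ≈ 0.56287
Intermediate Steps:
Z(L, W) = 5*L
m(I) = 20 (m(I) = I + (5*4 - I) = I + (20 - I) = 20)
((2014 - 1*(-1999)) + m(24))/(2598 + 4567) = ((2014 - 1*(-1999)) + 20)/(2598 + 4567) = ((2014 + 1999) + 20)/7165 = (4013 + 20)*(1/7165) = 4033*(1/7165) = 4033/7165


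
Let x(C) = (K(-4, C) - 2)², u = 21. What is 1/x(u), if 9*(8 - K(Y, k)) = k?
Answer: 9/121 ≈ 0.074380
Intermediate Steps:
K(Y, k) = 8 - k/9
x(C) = (6 - C/9)² (x(C) = ((8 - C/9) - 2)² = (6 - C/9)²)
1/x(u) = 1/((-54 + 21)²/81) = 1/((1/81)*(-33)²) = 1/((1/81)*1089) = 1/(121/9) = 9/121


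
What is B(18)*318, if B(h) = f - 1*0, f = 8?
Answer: 2544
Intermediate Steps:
B(h) = 8 (B(h) = 8 - 1*0 = 8 + 0 = 8)
B(18)*318 = 8*318 = 2544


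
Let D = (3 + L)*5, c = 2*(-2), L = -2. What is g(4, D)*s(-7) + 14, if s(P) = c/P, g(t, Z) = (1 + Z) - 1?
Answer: 118/7 ≈ 16.857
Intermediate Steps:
c = -4
D = 5 (D = (3 - 2)*5 = 1*5 = 5)
g(t, Z) = Z
s(P) = -4/P
g(4, D)*s(-7) + 14 = 5*(-4/(-7)) + 14 = 5*(-4*(-1/7)) + 14 = 5*(4/7) + 14 = 20/7 + 14 = 118/7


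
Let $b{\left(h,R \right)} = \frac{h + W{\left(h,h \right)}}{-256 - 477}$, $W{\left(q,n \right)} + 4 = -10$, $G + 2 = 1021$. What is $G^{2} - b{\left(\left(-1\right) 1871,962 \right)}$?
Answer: $\frac{761116728}{733} \approx 1.0384 \cdot 10^{6}$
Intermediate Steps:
$G = 1019$ ($G = -2 + 1021 = 1019$)
$W{\left(q,n \right)} = -14$ ($W{\left(q,n \right)} = -4 - 10 = -14$)
$b{\left(h,R \right)} = \frac{14}{733} - \frac{h}{733}$ ($b{\left(h,R \right)} = \frac{h - 14}{-256 - 477} = \frac{-14 + h}{-733} = \left(-14 + h\right) \left(- \frac{1}{733}\right) = \frac{14}{733} - \frac{h}{733}$)
$G^{2} - b{\left(\left(-1\right) 1871,962 \right)} = 1019^{2} - \left(\frac{14}{733} - \frac{\left(-1\right) 1871}{733}\right) = 1038361 - \left(\frac{14}{733} - - \frac{1871}{733}\right) = 1038361 - \left(\frac{14}{733} + \frac{1871}{733}\right) = 1038361 - \frac{1885}{733} = \frac{761116728}{733}$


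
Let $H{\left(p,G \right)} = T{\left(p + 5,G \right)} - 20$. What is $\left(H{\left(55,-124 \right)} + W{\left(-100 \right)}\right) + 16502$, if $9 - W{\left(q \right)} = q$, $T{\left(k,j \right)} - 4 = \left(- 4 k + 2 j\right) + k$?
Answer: $16167$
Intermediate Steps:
$T{\left(k,j \right)} = 4 - 3 k + 2 j$ ($T{\left(k,j \right)} = 4 + \left(\left(- 4 k + 2 j\right) + k\right) = 4 + \left(- 3 k + 2 j\right) = 4 - 3 k + 2 j$)
$H{\left(p,G \right)} = -31 - 3 p + 2 G$ ($H{\left(p,G \right)} = \left(4 - 3 \left(p + 5\right) + 2 G\right) - 20 = \left(4 - 3 \left(5 + p\right) + 2 G\right) - 20 = \left(4 - \left(15 + 3 p\right) + 2 G\right) - 20 = \left(-11 - 3 p + 2 G\right) - 20 = -31 - 3 p + 2 G$)
$W{\left(q \right)} = 9 - q$
$\left(H{\left(55,-124 \right)} + W{\left(-100 \right)}\right) + 16502 = \left(\left(-31 - 165 + 2 \left(-124\right)\right) + \left(9 - -100\right)\right) + 16502 = \left(\left(-31 - 165 - 248\right) + \left(9 + 100\right)\right) + 16502 = \left(-444 + 109\right) + 16502 = -335 + 16502 = 16167$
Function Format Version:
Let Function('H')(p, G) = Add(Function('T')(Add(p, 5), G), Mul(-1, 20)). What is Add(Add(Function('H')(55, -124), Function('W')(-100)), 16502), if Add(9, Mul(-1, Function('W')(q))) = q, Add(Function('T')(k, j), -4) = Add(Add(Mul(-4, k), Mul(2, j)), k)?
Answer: 16167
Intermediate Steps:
Function('T')(k, j) = Add(4, Mul(-3, k), Mul(2, j)) (Function('T')(k, j) = Add(4, Add(Add(Mul(-4, k), Mul(2, j)), k)) = Add(4, Add(Mul(-3, k), Mul(2, j))) = Add(4, Mul(-3, k), Mul(2, j)))
Function('H')(p, G) = Add(-31, Mul(-3, p), Mul(2, G)) (Function('H')(p, G) = Add(Add(4, Mul(-3, Add(p, 5)), Mul(2, G)), Mul(-1, 20)) = Add(Add(4, Mul(-3, Add(5, p)), Mul(2, G)), -20) = Add(Add(4, Add(-15, Mul(-3, p)), Mul(2, G)), -20) = Add(Add(-11, Mul(-3, p), Mul(2, G)), -20) = Add(-31, Mul(-3, p), Mul(2, G)))
Function('W')(q) = Add(9, Mul(-1, q))
Add(Add(Function('H')(55, -124), Function('W')(-100)), 16502) = Add(Add(Add(-31, Mul(-3, 55), Mul(2, -124)), Add(9, Mul(-1, -100))), 16502) = Add(Add(Add(-31, -165, -248), Add(9, 100)), 16502) = Add(Add(-444, 109), 16502) = Add(-335, 16502) = 16167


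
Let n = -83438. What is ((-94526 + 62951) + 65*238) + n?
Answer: -99543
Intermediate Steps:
((-94526 + 62951) + 65*238) + n = ((-94526 + 62951) + 65*238) - 83438 = (-31575 + 15470) - 83438 = -16105 - 83438 = -99543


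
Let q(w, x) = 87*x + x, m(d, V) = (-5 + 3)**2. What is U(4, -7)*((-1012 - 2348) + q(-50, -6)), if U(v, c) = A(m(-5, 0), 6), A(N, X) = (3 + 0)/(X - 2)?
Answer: -2916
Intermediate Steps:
m(d, V) = 4 (m(d, V) = (-2)**2 = 4)
A(N, X) = 3/(-2 + X)
U(v, c) = 3/4 (U(v, c) = 3/(-2 + 6) = 3/4)
q(w, x) = 88*x
U(4, -7)*((-1012 - 2348) + q(-50, -6)) = 3*((-1012 - 2348) + 88*(-6))/4 = 3*(-3360 - 528)/4 = (3/4)*(-3888) = -2916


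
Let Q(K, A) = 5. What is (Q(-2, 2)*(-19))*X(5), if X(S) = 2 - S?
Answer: 285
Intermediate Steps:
(Q(-2, 2)*(-19))*X(5) = (5*(-19))*(2 - 1*5) = -95*(2 - 5) = -95*(-3) = 285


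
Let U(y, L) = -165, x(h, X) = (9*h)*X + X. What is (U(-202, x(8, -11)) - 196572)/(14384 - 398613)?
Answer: 196737/384229 ≈ 0.51203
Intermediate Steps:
x(h, X) = X + 9*X*h (x(h, X) = 9*X*h + X = X + 9*X*h)
(U(-202, x(8, -11)) - 196572)/(14384 - 398613) = (-165 - 196572)/(14384 - 398613) = -196737/(-384229) = -196737*(-1/384229) = 196737/384229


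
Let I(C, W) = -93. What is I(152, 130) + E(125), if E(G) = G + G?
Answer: 157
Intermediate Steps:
E(G) = 2*G
I(152, 130) + E(125) = -93 + 2*125 = -93 + 250 = 157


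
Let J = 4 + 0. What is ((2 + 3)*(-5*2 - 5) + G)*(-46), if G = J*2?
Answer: 3082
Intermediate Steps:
J = 4
G = 8 (G = 4*2 = 8)
((2 + 3)*(-5*2 - 5) + G)*(-46) = ((2 + 3)*(-5*2 - 5) + 8)*(-46) = (5*(-10 - 5) + 8)*(-46) = (5*(-15) + 8)*(-46) = (-75 + 8)*(-46) = -67*(-46) = 3082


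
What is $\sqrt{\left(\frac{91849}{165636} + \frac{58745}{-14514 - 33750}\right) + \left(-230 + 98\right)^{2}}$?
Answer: $\frac{\sqrt{214794148336029070322}}{111031332} \approx 132.0$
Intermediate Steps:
$\sqrt{\left(\frac{91849}{165636} + \frac{58745}{-14514 - 33750}\right) + \left(-230 + 98\right)^{2}} = \sqrt{\left(91849 \cdot \frac{1}{165636} + \frac{58745}{-48264}\right) + \left(-132\right)^{2}} = \sqrt{\left(\frac{91849}{165636} + 58745 \left(- \frac{1}{48264}\right)\right) + 17424} = \sqrt{\left(\frac{91849}{165636} - \frac{58745}{48264}\right) + 17424} = \sqrt{- \frac{441440557}{666187992} + 17424} = \sqrt{\frac{11607218132051}{666187992}} = \frac{\sqrt{214794148336029070322}}{111031332}$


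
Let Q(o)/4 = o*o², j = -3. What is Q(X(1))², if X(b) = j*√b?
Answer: 11664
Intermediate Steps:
X(b) = -3*√b
Q(o) = 4*o³ (Q(o) = 4*(o*o²) = 4*o³)
Q(X(1))² = (4*(-3*√1)³)² = (4*(-3*1)³)² = (4*(-3)³)² = (4*(-27))² = (-108)² = 11664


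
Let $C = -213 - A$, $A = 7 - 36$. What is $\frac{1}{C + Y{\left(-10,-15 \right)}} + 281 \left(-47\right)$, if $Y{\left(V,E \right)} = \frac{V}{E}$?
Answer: $- \frac{7263853}{550} \approx -13207.0$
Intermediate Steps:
$A = -29$ ($A = 7 - 36 = -29$)
$C = -184$ ($C = -213 - -29 = -213 + 29 = -184$)
$\frac{1}{C + Y{\left(-10,-15 \right)}} + 281 \left(-47\right) = \frac{1}{-184 - \frac{10}{-15}} + 281 \left(-47\right) = \frac{1}{-184 - - \frac{2}{3}} - 13207 = \frac{1}{-184 + \frac{2}{3}} - 13207 = \frac{1}{- \frac{550}{3}} - 13207 = - \frac{3}{550} - 13207 = - \frac{7263853}{550}$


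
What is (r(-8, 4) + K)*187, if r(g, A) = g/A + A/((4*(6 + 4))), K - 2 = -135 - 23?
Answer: -295273/10 ≈ -29527.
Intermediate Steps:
K = -156 (K = 2 + (-135 - 23) = 2 - 158 = -156)
r(g, A) = A/40 + g/A (r(g, A) = g/A + A/((4*10)) = g/A + A/40 = A/40 + g/A)
(r(-8, 4) + K)*187 = (((1/40)*4 - 8/4) - 156)*187 = ((⅒ - 8*¼) - 156)*187 = ((⅒ - 2) - 156)*187 = (-19/10 - 156)*187 = -1579/10*187 = -295273/10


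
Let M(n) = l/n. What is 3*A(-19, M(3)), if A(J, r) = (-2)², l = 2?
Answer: 12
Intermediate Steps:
M(n) = 2/n
A(J, r) = 4
3*A(-19, M(3)) = 3*4 = 12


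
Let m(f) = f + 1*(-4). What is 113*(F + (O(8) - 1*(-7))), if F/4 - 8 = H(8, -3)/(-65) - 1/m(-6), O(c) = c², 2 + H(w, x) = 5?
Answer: 758117/65 ≈ 11663.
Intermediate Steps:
H(w, x) = 3 (H(w, x) = -2 + 5 = 3)
m(f) = -4 + f (m(f) = f - 4 = -4 + f)
F = 2094/65 (F = 32 + 4*(3/(-65) - 1/(-4 - 6)) = 32 + 4*(3*(-1/65) - 1/(-10)) = 32 + 4*(-3/65 - 1*(-⅒)) = 32 + 4*(-3/65 + ⅒) = 32 + 4*(7/130) = 32 + 14/65 = 2094/65 ≈ 32.215)
113*(F + (O(8) - 1*(-7))) = 113*(2094/65 + (8² - 1*(-7))) = 113*(2094/65 + (64 + 7)) = 113*(2094/65 + 71) = 113*(6709/65) = 758117/65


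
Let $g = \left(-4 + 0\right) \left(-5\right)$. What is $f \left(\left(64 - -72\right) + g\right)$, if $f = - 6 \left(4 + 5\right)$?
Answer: $-8424$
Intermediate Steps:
$f = -54$ ($f = \left(-6\right) 9 = -54$)
$g = 20$ ($g = \left(-4\right) \left(-5\right) = 20$)
$f \left(\left(64 - -72\right) + g\right) = - 54 \left(\left(64 - -72\right) + 20\right) = - 54 \left(\left(64 + 72\right) + 20\right) = - 54 \left(136 + 20\right) = \left(-54\right) 156 = -8424$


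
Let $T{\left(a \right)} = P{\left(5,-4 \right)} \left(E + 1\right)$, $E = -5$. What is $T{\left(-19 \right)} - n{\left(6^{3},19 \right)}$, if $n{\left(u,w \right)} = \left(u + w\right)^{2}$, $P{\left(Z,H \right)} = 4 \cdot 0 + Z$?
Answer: $-55245$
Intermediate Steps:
$P{\left(Z,H \right)} = Z$ ($P{\left(Z,H \right)} = 0 + Z = Z$)
$T{\left(a \right)} = -20$ ($T{\left(a \right)} = 5 \left(-5 + 1\right) = 5 \left(-4\right) = -20$)
$T{\left(-19 \right)} - n{\left(6^{3},19 \right)} = -20 - \left(6^{3} + 19\right)^{2} = -20 - \left(216 + 19\right)^{2} = -20 - 235^{2} = -20 - 55225 = -55245$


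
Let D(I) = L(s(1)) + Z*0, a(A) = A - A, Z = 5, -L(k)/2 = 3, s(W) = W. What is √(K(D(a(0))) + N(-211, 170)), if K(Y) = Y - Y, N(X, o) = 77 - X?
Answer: 12*√2 ≈ 16.971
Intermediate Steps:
L(k) = -6 (L(k) = -2*3 = -6)
a(A) = 0
D(I) = -6 (D(I) = -6 + 5*0 = -6 + 0 = -6)
K(Y) = 0
√(K(D(a(0))) + N(-211, 170)) = √(0 + (77 - 1*(-211))) = √(0 + (77 + 211)) = √(0 + 288) = √288 = 12*√2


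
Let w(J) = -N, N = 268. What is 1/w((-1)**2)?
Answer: -1/268 ≈ -0.0037313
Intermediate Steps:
w(J) = -268 (w(J) = -1*268 = -268)
1/w((-1)**2) = 1/(-268) = -1/268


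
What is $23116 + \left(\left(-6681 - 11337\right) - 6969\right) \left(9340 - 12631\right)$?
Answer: $82255333$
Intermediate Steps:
$23116 + \left(\left(-6681 - 11337\right) - 6969\right) \left(9340 - 12631\right) = 23116 + \left(-18018 - 6969\right) \left(-3291\right) = 23116 - -82232217 = 23116 + 82232217 = 82255333$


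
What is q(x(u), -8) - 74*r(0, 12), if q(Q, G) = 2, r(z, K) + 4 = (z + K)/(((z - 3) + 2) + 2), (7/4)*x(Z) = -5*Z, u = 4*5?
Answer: -590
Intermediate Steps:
u = 20
x(Z) = -20*Z/7 (x(Z) = 4*(-5*Z)/7 = -20*Z/7)
r(z, K) = -4 + (K + z)/(1 + z) (r(z, K) = -4 + (z + K)/(((z - 3) + 2) + 2) = -4 + (K + z)/(((-3 + z) + 2) + 2) = -4 + (K + z)/((-1 + z) + 2) = -4 + (K + z)/(1 + z))
q(x(u), -8) - 74*r(0, 12) = 2 - 74*(-4 + 12 - 3*0)/(1 + 0) = 2 - 74*(-4 + 12 + 0)/1 = 2 - 74*8 = 2 - 592 = -590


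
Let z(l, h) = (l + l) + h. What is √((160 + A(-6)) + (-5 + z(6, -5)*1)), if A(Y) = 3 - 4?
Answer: √161 ≈ 12.689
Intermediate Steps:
A(Y) = -1
z(l, h) = h + 2*l (z(l, h) = 2*l + h = h + 2*l)
√((160 + A(-6)) + (-5 + z(6, -5)*1)) = √((160 - 1) + (-5 + (-5 + 2*6)*1)) = √(159 + (-5 + (-5 + 12)*1)) = √(159 + (-5 + 7*1)) = √(159 + (-5 + 7)) = √(159 + 2) = √161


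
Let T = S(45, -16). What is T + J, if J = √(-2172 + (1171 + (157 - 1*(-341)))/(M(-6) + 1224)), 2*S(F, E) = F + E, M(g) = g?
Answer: 29/2 + I*√3220181286/1218 ≈ 14.5 + 46.59*I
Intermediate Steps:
S(F, E) = E/2 + F/2 (S(F, E) = (F + E)/2 = (E + F)/2 = E/2 + F/2)
T = 29/2 (T = (½)*(-16) + (½)*45 = -8 + 45/2 = 29/2 ≈ 14.500)
J = I*√3220181286/1218 (J = √(-2172 + (1171 + (157 - 1*(-341)))/(-6 + 1224)) = √(-2172 + (1171 + (157 + 341))/1218) = √(-2172 + (1171 + 498)*(1/1218)) = √(-2172 + 1669*(1/1218)) = √(-2172 + 1669/1218) = √(-2643827/1218) = I*√3220181286/1218 ≈ 46.59*I)
T + J = 29/2 + I*√3220181286/1218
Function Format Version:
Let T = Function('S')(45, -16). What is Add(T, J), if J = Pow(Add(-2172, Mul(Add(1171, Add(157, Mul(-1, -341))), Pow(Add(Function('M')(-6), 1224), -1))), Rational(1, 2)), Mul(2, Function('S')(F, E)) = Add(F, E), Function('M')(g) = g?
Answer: Add(Rational(29, 2), Mul(Rational(1, 1218), I, Pow(3220181286, Rational(1, 2)))) ≈ Add(14.500, Mul(46.590, I))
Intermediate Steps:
Function('S')(F, E) = Add(Mul(Rational(1, 2), E), Mul(Rational(1, 2), F)) (Function('S')(F, E) = Mul(Rational(1, 2), Add(F, E)) = Mul(Rational(1, 2), Add(E, F)) = Add(Mul(Rational(1, 2), E), Mul(Rational(1, 2), F)))
T = Rational(29, 2) (T = Add(Mul(Rational(1, 2), -16), Mul(Rational(1, 2), 45)) = Add(-8, Rational(45, 2)) = Rational(29, 2) ≈ 14.500)
J = Mul(Rational(1, 1218), I, Pow(3220181286, Rational(1, 2))) (J = Pow(Add(-2172, Mul(Add(1171, Add(157, Mul(-1, -341))), Pow(Add(-6, 1224), -1))), Rational(1, 2)) = Pow(Add(-2172, Mul(Add(1171, Add(157, 341)), Pow(1218, -1))), Rational(1, 2)) = Pow(Add(-2172, Mul(Add(1171, 498), Rational(1, 1218))), Rational(1, 2)) = Pow(Add(-2172, Mul(1669, Rational(1, 1218))), Rational(1, 2)) = Pow(Add(-2172, Rational(1669, 1218)), Rational(1, 2)) = Pow(Rational(-2643827, 1218), Rational(1, 2)) = Mul(Rational(1, 1218), I, Pow(3220181286, Rational(1, 2))) ≈ Mul(46.590, I))
Add(T, J) = Add(Rational(29, 2), Mul(Rational(1, 1218), I, Pow(3220181286, Rational(1, 2))))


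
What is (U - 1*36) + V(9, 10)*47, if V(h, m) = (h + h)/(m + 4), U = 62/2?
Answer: 388/7 ≈ 55.429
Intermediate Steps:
U = 31 (U = 62*(½) = 31)
V(h, m) = 2*h/(4 + m) (V(h, m) = (2*h)/(4 + m) = 2*h/(4 + m))
(U - 1*36) + V(9, 10)*47 = (31 - 1*36) + (2*9/(4 + 10))*47 = (31 - 36) + (2*9/14)*47 = -5 + (2*9*(1/14))*47 = -5 + (9/7)*47 = -5 + 423/7 = 388/7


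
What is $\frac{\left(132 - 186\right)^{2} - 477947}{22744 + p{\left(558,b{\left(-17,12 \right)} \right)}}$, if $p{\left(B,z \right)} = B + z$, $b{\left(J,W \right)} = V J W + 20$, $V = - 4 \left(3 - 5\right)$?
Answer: $- \frac{475031}{21690} \approx -21.901$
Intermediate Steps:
$V = 8$ ($V = \left(-4\right) \left(-2\right) = 8$)
$b{\left(J,W \right)} = 20 + 8 J W$ ($b{\left(J,W \right)} = 8 J W + 20 = 20 + 8 J W$)
$\frac{\left(132 - 186\right)^{2} - 477947}{22744 + p{\left(558,b{\left(-17,12 \right)} \right)}} = \frac{\left(132 - 186\right)^{2} - 477947}{22744 + \left(558 + \left(20 + 8 \left(-17\right) 12\right)\right)} = \frac{\left(-54\right)^{2} - 477947}{22744 + \left(558 + \left(20 - 1632\right)\right)} = \frac{2916 - 477947}{22744 + \left(558 - 1612\right)} = - \frac{475031}{22744 - 1054} = - \frac{475031}{21690}$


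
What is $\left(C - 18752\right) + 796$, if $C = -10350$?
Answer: $-28306$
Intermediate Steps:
$\left(C - 18752\right) + 796 = \left(-10350 - 18752\right) + 796 = -29102 + 796 = -28306$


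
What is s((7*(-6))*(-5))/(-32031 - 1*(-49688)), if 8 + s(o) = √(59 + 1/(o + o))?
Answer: -8/17657 + √2602005/3707970 ≈ -1.8049e-5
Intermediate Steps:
s(o) = -8 + √(59 + 1/(2*o)) (s(o) = -8 + √(59 + 1/(o + o)) = -8 + √(59 + 1/(2*o)))
s((7*(-6))*(-5))/(-32031 - 1*(-49688)) = (-8 + √(236 + 2/(((7*(-6))*(-5))))/2)/(-32031 - 1*(-49688)) = (-8 + √(236 + 2/((-42*(-5))))/2)/(-32031 + 49688) = (-8 + √(236 + 2/210)/2)/17657 = (-8 + √(236 + 2*(1/210))/2)*(1/17657) = (-8 + √(236 + 1/105)/2)*(1/17657) = (-8 + √(24781/105)/2)*(1/17657) = (-8 + (√2602005/105)/2)*(1/17657) = (-8 + √2602005/210)*(1/17657) = -8/17657 + √2602005/3707970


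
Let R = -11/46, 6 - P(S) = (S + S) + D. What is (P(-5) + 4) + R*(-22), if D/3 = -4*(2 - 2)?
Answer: 581/23 ≈ 25.261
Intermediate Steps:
D = 0 (D = 3*(-4*(2 - 2)) = 3*(-4*0) = 3*0 = 0)
P(S) = 6 - 2*S (P(S) = 6 - ((S + S) + 0) = 6 - (2*S + 0) = 6 - 2*S)
R = -11/46 (R = -11*1/46 = -11/46 ≈ -0.23913)
(P(-5) + 4) + R*(-22) = ((6 - 2*(-5)) + 4) - 11/46*(-22) = ((6 + 10) + 4) + 121/23 = (16 + 4) + 121/23 = 20 + 121/23 = 581/23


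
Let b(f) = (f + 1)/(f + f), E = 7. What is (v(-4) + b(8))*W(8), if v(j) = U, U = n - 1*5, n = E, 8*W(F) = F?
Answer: 41/16 ≈ 2.5625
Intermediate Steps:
W(F) = F/8
b(f) = (1 + f)/(2*f) (b(f) = (1 + f)/((2*f)) = (1 + f)*(1/(2*f)) = (1 + f)/(2*f))
n = 7
U = 2 (U = 7 - 1*5 = 7 - 5 = 2)
v(j) = 2
(v(-4) + b(8))*W(8) = (2 + (1/2)*(1 + 8)/8)*((1/8)*8) = (2 + (1/2)*(1/8)*9)*1 = (2 + 9/16)*1 = (41/16)*1 = 41/16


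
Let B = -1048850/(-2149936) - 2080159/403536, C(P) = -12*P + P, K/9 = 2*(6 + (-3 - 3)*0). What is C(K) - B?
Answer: -64164500597789/54223535856 ≈ -1183.3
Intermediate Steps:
K = 108 (K = 9*(2*(6 + (-3 - 3)*0)) = 9*(2*(6 - 6*0)) = 9*(2*(6 + 0)) = 9*(2*6) = 9*12 = 108)
C(P) = -11*P
B = -253059999139/54223535856 (B = -1048850*(-1/2149936) - 2080159*1/403536 = 524425/1074968 - 2080159/403536 = -253059999139/54223535856 ≈ -4.6670)
C(K) - B = -11*108 - 1*(-253059999139/54223535856) = -1188 + 253059999139/54223535856 = -64164500597789/54223535856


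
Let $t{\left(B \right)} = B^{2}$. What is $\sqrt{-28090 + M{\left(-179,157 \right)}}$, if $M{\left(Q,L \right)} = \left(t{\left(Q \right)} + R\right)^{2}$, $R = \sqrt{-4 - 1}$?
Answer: $\sqrt{1026597586 + 64082 i \sqrt{5}} \approx 32041.0 + 2.2 i$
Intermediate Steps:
$R = i \sqrt{5}$ ($R = \sqrt{-5} = i \sqrt{5} \approx 2.2361 i$)
$M{\left(Q,L \right)} = \left(Q^{2} + i \sqrt{5}\right)^{2}$
$\sqrt{-28090 + M{\left(-179,157 \right)}} = \sqrt{-28090 + \left(\left(-179\right)^{2} + i \sqrt{5}\right)^{2}} = \sqrt{-28090 + \left(32041 + i \sqrt{5}\right)^{2}}$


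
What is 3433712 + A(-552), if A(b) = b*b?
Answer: 3738416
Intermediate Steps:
A(b) = b²
3433712 + A(-552) = 3433712 + (-552)² = 3433712 + 304704 = 3738416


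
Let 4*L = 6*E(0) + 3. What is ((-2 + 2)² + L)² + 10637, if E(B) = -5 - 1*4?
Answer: 172793/16 ≈ 10800.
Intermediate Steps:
E(B) = -9 (E(B) = -5 - 4 = -9)
L = -51/4 (L = (6*(-9) + 3)/4 = (-54 + 3)/4 = (¼)*(-51) = -51/4 ≈ -12.750)
((-2 + 2)² + L)² + 10637 = ((-2 + 2)² - 51/4)² + 10637 = (0² - 51/4)² + 10637 = (0 - 51/4)² + 10637 = (-51/4)² + 10637 = 2601/16 + 10637 = 172793/16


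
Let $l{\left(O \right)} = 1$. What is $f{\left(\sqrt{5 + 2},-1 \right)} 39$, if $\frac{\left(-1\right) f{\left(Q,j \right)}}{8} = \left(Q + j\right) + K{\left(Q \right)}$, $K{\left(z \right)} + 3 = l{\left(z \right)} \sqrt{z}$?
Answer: $1248 - 312 \sqrt{7} - 312 \sqrt[4]{7} \approx -84.966$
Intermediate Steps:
$K{\left(z \right)} = -3 + \sqrt{z}$ ($K{\left(z \right)} = -3 + 1 \sqrt{z} = -3 + \sqrt{z}$)
$f{\left(Q,j \right)} = 24 - 8 Q - 8 j - 8 \sqrt{Q}$ ($f{\left(Q,j \right)} = - 8 \left(\left(Q + j\right) + \left(-3 + \sqrt{Q}\right)\right) = - 8 \left(-3 + Q + j + \sqrt{Q}\right) = 24 - 8 Q - 8 j - 8 \sqrt{Q}$)
$f{\left(\sqrt{5 + 2},-1 \right)} 39 = \left(24 - 8 \sqrt{5 + 2} - -8 - 8 \sqrt{\sqrt{5 + 2}}\right) 39 = \left(24 - 8 \sqrt{7} + 8 - 8 \sqrt{\sqrt{7}}\right) 39 = \left(24 - 8 \sqrt{7} + 8 - 8 \sqrt[4]{7}\right) 39 = \left(32 - 8 \sqrt{7} - 8 \sqrt[4]{7}\right) 39 = 1248 - 312 \sqrt{7} - 312 \sqrt[4]{7}$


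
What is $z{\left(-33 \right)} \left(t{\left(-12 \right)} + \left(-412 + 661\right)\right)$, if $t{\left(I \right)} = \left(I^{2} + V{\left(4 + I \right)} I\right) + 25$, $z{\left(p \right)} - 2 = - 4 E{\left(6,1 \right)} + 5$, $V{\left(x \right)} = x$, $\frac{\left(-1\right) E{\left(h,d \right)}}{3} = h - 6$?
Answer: $3598$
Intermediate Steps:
$E{\left(h,d \right)} = 18 - 3 h$ ($E{\left(h,d \right)} = - 3 \left(h - 6\right) = - 3 \left(-6 + h\right) = 18 - 3 h$)
$z{\left(p \right)} = 7$ ($z{\left(p \right)} = 2 + \left(- 4 \left(18 - 18\right) + 5\right) = 2 + \left(\left(-4\right) 0 + 5\right) = 2 + \left(0 + 5\right) = 2 + 5 = 7$)
$t{\left(I \right)} = 25 + I^{2} + I \left(4 + I\right)$ ($t{\left(I \right)} = \left(I^{2} + \left(4 + I\right) I\right) + 25 = \left(I^{2} + I \left(4 + I\right)\right) + 25 = 25 + I^{2} + I \left(4 + I\right)$)
$z{\left(-33 \right)} \left(t{\left(-12 \right)} + \left(-412 + 661\right)\right) = 7 \left(\left(25 + \left(-12\right)^{2} - 12 \left(4 - 12\right)\right) + \left(-412 + 661\right)\right) = 7 \left(\left(25 + 144 - -96\right) + 249\right) = 7 \left(\left(25 + 144 + 96\right) + 249\right) = 7 \left(265 + 249\right) = 7 \cdot 514 = 3598$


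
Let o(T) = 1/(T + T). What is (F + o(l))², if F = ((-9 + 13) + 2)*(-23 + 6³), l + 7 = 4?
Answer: 48260809/36 ≈ 1.3406e+6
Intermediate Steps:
l = -3 (l = -7 + 4 = -3)
F = 1158 (F = (4 + 2)*(-23 + 216) = 6*193 = 1158)
o(T) = 1/(2*T)
(F + o(l))² = (1158 + (½)/(-3))² = (1158 + (½)*(-⅓))² = (1158 - ⅙)² = (6947/6)² = 48260809/36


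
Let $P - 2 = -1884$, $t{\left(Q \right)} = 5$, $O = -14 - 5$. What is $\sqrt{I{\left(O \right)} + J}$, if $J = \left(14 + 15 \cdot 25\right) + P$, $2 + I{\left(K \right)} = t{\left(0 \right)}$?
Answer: $i \sqrt{1490} \approx 38.601 i$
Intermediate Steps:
$O = -19$ ($O = -14 - 5 = -19$)
$P = -1882$ ($P = 2 - 1884 = -1882$)
$I{\left(K \right)} = 3$ ($I{\left(K \right)} = -2 + 5 = 3$)
$J = -1493$ ($J = \left(14 + 15 \cdot 25\right) - 1882 = \left(14 + 375\right) - 1882 = 389 - 1882 = -1493$)
$\sqrt{I{\left(O \right)} + J} = \sqrt{3 - 1493} = \sqrt{-1490} = i \sqrt{1490}$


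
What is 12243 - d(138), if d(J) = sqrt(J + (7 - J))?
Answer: 12243 - sqrt(7) ≈ 12240.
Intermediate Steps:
d(J) = sqrt(7)
12243 - d(138) = 12243 - sqrt(7)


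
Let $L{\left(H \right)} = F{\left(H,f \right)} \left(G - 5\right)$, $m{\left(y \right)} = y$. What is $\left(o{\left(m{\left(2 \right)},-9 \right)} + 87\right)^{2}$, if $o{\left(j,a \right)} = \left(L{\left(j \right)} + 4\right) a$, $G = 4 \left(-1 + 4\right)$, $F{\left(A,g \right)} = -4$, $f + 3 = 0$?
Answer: $91809$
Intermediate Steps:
$f = -3$ ($f = -3 + 0 = -3$)
$G = 12$ ($G = 4 \cdot 3 = 12$)
$L{\left(H \right)} = -28$ ($L{\left(H \right)} = - 4 \left(12 - 5\right) = \left(-4\right) 7 = -28$)
$o{\left(j,a \right)} = - 24 a$ ($o{\left(j,a \right)} = \left(-28 + 4\right) a = - 24 a$)
$\left(o{\left(m{\left(2 \right)},-9 \right)} + 87\right)^{2} = \left(\left(-24\right) \left(-9\right) + 87\right)^{2} = \left(216 + 87\right)^{2} = 303^{2} = 91809$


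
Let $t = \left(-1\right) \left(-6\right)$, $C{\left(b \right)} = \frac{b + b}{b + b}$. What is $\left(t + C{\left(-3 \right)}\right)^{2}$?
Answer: $49$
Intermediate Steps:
$C{\left(b \right)} = 1$ ($C{\left(b \right)} = \frac{2 b}{2 b} = 2 b \frac{1}{2 b} = 1$)
$t = 6$
$\left(t + C{\left(-3 \right)}\right)^{2} = \left(6 + 1\right)^{2} = 7^{2} = 49$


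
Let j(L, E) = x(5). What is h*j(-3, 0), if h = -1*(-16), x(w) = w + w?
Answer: 160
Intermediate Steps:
x(w) = 2*w
j(L, E) = 10 (j(L, E) = 2*5 = 10)
h = 16
h*j(-3, 0) = 16*10 = 160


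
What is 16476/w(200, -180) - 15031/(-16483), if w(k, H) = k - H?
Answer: 69321422/1565885 ≈ 44.270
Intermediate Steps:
16476/w(200, -180) - 15031/(-16483) = 16476/(200 - 1*(-180)) - 15031/(-16483) = 16476/(200 + 180) - 15031*(-1/16483) = 16476/380 + 15031/16483 = 16476*(1/380) + 15031/16483 = 4119/95 + 15031/16483 = 69321422/1565885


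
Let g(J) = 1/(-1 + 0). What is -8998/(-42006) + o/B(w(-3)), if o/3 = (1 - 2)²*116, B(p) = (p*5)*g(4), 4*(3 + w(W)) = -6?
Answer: 548909/35005 ≈ 15.681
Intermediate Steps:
w(W) = -9/2 (w(W) = -3 + (¼)*(-6) = -3 - 3/2 = -9/2)
g(J) = -1 (g(J) = 1/(-1) = -1)
B(p) = -5*p (B(p) = (p*5)*(-1) = (5*p)*(-1) = -5*p)
o = 348 (o = 3*((1 - 2)²*116) = 3*((-1)²*116) = 3*(1*116) = 3*116 = 348)
-8998/(-42006) + o/B(w(-3)) = -8998/(-42006) + 348/((-5*(-9/2))) = -8998*(-1/42006) + 348/(45/2) = 4499/21003 + 348*(2/45) = 4499/21003 + 232/15 = 548909/35005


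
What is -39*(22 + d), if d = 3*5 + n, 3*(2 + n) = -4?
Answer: -1313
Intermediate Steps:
n = -10/3 (n = -2 + (⅓)*(-4) = -2 - 4/3 = -10/3 ≈ -3.3333)
d = 35/3 (d = 3*5 - 10/3 = 15 - 10/3 = 35/3 ≈ 11.667)
-39*(22 + d) = -39*(22 + 35/3) = -39*101/3 = -1313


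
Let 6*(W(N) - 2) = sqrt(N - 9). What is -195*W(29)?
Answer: -390 - 65*sqrt(5) ≈ -535.34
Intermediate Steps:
W(N) = 2 + sqrt(-9 + N)/6 (W(N) = 2 + sqrt(N - 9)/6 = 2 + sqrt(-9 + N)/6)
-195*W(29) = -195*(2 + sqrt(-9 + 29)/6) = -195*(2 + sqrt(20)/6) = -195*(2 + (2*sqrt(5))/6) = -195*(2 + sqrt(5)/3) = -390 - 65*sqrt(5)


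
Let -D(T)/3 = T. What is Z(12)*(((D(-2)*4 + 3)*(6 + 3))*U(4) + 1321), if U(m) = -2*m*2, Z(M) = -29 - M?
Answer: 105247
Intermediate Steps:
D(T) = -3*T
U(m) = -4*m
Z(12)*(((D(-2)*4 + 3)*(6 + 3))*U(4) + 1321) = (-29 - 1*12)*(((-3*(-2)*4 + 3)*(6 + 3))*(-4*4) + 1321) = (-29 - 12)*(((6*4 + 3)*9)*(-16) + 1321) = -41*(((24 + 3)*9)*(-16) + 1321) = -41*((27*9)*(-16) + 1321) = -41*(243*(-16) + 1321) = -41*(-3888 + 1321) = -41*(-2567) = 105247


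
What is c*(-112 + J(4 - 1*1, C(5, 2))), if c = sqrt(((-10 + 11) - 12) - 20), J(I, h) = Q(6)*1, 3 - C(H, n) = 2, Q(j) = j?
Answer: -106*I*sqrt(31) ≈ -590.18*I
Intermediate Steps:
C(H, n) = 1 (C(H, n) = 3 - 1*2 = 3 - 2 = 1)
J(I, h) = 6 (J(I, h) = 6*1 = 6)
c = I*sqrt(31) (c = sqrt((1 - 12) - 20) = sqrt(-11 - 20) = sqrt(-31) = I*sqrt(31) ≈ 5.5678*I)
c*(-112 + J(4 - 1*1, C(5, 2))) = (I*sqrt(31))*(-112 + 6) = (I*sqrt(31))*(-106) = -106*I*sqrt(31)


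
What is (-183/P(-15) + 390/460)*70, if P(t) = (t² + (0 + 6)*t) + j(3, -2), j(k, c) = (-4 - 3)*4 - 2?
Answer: -1441/23 ≈ -62.652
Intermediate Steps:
j(k, c) = -30 (j(k, c) = -7*4 - 2 = -28 - 2 = -30)
P(t) = -30 + t² + 6*t (P(t) = (t² + (0 + 6)*t) - 30 = (t² + 6*t) - 30 = -30 + t² + 6*t)
(-183/P(-15) + 390/460)*70 = (-183/(-30 + (-15)² + 6*(-15)) + 390/460)*70 = (-183/(-30 + 225 - 90) + 390*(1/460))*70 = (-183/105 + 39/46)*70 = (-183*1/105 + 39/46)*70 = (-61/35 + 39/46)*70 = -1441/1610*70 = -1441/23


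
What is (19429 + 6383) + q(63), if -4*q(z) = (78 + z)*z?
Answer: 94365/4 ≈ 23591.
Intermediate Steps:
q(z) = -z*(78 + z)/4 (q(z) = -(78 + z)*z/4 = -z*(78 + z)/4)
(19429 + 6383) + q(63) = (19429 + 6383) - ¼*63*(78 + 63) = 25812 - ¼*63*141 = 25812 - 8883/4 = 94365/4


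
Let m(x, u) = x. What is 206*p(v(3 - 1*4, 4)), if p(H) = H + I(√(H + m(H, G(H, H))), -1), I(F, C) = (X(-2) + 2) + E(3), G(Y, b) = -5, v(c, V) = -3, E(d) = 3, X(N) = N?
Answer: 0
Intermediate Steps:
I(F, C) = 3 (I(F, C) = (-2 + 2) + 3 = 0 + 3 = 3)
p(H) = 3 + H (p(H) = H + 3 = 3 + H)
206*p(v(3 - 1*4, 4)) = 206*(3 - 3) = 206*0 = 0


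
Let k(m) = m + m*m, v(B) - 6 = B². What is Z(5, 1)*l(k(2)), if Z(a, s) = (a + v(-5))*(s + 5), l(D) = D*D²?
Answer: 46656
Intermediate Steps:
v(B) = 6 + B²
k(m) = m + m²
l(D) = D³
Z(a, s) = (5 + s)*(31 + a) (Z(a, s) = (a + (6 + (-5)²))*(s + 5) = (a + (6 + 25))*(5 + s) = (a + 31)*(5 + s) = (31 + a)*(5 + s) = (5 + s)*(31 + a))
Z(5, 1)*l(k(2)) = (155 + 5*5 + 31*1 + 5*1)*(2*(1 + 2))³ = (155 + 25 + 31 + 5)*(2*3)³ = 216*6³ = 216*216 = 46656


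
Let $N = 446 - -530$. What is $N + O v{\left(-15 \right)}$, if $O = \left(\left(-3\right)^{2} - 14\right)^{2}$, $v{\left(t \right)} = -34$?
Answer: $126$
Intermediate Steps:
$O = 25$ ($O = \left(9 - 14\right)^{2} = \left(-5\right)^{2} = 25$)
$N = 976$ ($N = 446 + 530 = 976$)
$N + O v{\left(-15 \right)} = 976 + 25 \left(-34\right) = 976 - 850 = 126$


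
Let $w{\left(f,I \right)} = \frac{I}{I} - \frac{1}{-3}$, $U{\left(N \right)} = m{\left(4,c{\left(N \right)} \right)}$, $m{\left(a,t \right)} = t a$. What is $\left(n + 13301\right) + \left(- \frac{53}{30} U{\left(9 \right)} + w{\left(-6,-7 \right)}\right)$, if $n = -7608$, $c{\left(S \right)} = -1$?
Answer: $\frac{28507}{5} \approx 5701.4$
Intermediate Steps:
$m{\left(a,t \right)} = a t$
$U{\left(N \right)} = -4$ ($U{\left(N \right)} = 4 \left(-1\right) = -4$)
$w{\left(f,I \right)} = \frac{4}{3}$ ($w{\left(f,I \right)} = 1 - - \frac{1}{3} = 1 + \frac{1}{3} = \frac{4}{3}$)
$\left(n + 13301\right) + \left(- \frac{53}{30} U{\left(9 \right)} + w{\left(-6,-7 \right)}\right) = \left(-7608 + 13301\right) + \left(- \frac{53}{30} \left(-4\right) + \frac{4}{3}\right) = 5693 + \left(\left(-53\right) \frac{1}{30} \left(-4\right) + \frac{4}{3}\right) = 5693 + \left(\left(- \frac{53}{30}\right) \left(-4\right) + \frac{4}{3}\right) = 5693 + \left(\frac{106}{15} + \frac{4}{3}\right) = 5693 + \frac{42}{5} = \frac{28507}{5}$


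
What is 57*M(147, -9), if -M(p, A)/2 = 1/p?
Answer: -38/49 ≈ -0.77551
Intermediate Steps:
M(p, A) = -2/p
57*M(147, -9) = 57*(-2/147) = -38/49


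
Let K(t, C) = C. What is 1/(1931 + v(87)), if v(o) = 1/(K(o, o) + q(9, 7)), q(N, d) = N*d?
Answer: 150/289651 ≈ 0.00051786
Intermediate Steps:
v(o) = 1/(63 + o) (v(o) = 1/(o + 9*7) = 1/(o + 63) = 1/(63 + o))
1/(1931 + v(87)) = 1/(1931 + 1/(63 + 87)) = 1/(1931 + 1/150) = 1/(289651/150) = 150/289651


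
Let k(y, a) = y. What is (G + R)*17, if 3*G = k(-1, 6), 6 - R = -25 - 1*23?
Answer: 2737/3 ≈ 912.33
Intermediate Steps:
R = 54 (R = 6 - (-25 - 1*23) = 6 - (-25 - 23) = 6 - 1*(-48) = 6 + 48 = 54)
G = -⅓ (G = (⅓)*(-1) = -⅓ ≈ -0.33333)
(G + R)*17 = (-⅓ + 54)*17 = (161/3)*17 = 2737/3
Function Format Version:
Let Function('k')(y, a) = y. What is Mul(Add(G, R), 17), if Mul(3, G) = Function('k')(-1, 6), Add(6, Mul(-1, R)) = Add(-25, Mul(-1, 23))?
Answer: Rational(2737, 3) ≈ 912.33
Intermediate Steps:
R = 54 (R = Add(6, Mul(-1, Add(-25, Mul(-1, 23)))) = Add(6, Mul(-1, Add(-25, -23))) = Add(6, Mul(-1, -48)) = Add(6, 48) = 54)
G = Rational(-1, 3) (G = Mul(Rational(1, 3), -1) = Rational(-1, 3) ≈ -0.33333)
Mul(Add(G, R), 17) = Mul(Add(Rational(-1, 3), 54), 17) = Mul(Rational(161, 3), 17) = Rational(2737, 3)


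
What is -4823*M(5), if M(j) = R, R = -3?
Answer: 14469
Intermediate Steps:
M(j) = -3
-4823*M(5) = -4823*(-3) = 14469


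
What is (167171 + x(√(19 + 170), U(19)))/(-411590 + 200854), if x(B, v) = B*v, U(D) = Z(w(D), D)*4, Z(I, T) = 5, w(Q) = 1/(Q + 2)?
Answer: -167171/210736 - 15*√21/52684 ≈ -0.79458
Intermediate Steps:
w(Q) = 1/(2 + Q)
U(D) = 20 (U(D) = 5*4 = 20)
(167171 + x(√(19 + 170), U(19)))/(-411590 + 200854) = (167171 + √(19 + 170)*20)/(-411590 + 200854) = (167171 + √189*20)/(-210736) = (167171 + (3*√21)*20)*(-1/210736) = (167171 + 60*√21)*(-1/210736) = -167171/210736 - 15*√21/52684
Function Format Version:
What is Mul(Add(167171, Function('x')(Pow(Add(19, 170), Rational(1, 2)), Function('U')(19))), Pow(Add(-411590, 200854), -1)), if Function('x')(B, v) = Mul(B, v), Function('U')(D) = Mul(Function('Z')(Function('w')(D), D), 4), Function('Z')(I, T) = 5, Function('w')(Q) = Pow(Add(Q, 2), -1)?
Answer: Add(Rational(-167171, 210736), Mul(Rational(-15, 52684), Pow(21, Rational(1, 2)))) ≈ -0.79458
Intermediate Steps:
Function('w')(Q) = Pow(Add(2, Q), -1)
Function('U')(D) = 20 (Function('U')(D) = Mul(5, 4) = 20)
Mul(Add(167171, Function('x')(Pow(Add(19, 170), Rational(1, 2)), Function('U')(19))), Pow(Add(-411590, 200854), -1)) = Mul(Add(167171, Mul(Pow(Add(19, 170), Rational(1, 2)), 20)), Pow(Add(-411590, 200854), -1)) = Mul(Add(167171, Mul(Pow(189, Rational(1, 2)), 20)), Pow(-210736, -1)) = Mul(Add(167171, Mul(Mul(3, Pow(21, Rational(1, 2))), 20)), Rational(-1, 210736)) = Mul(Add(167171, Mul(60, Pow(21, Rational(1, 2)))), Rational(-1, 210736)) = Add(Rational(-167171, 210736), Mul(Rational(-15, 52684), Pow(21, Rational(1, 2))))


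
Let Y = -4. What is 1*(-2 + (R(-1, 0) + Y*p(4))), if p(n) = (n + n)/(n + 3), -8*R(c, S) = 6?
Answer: -205/28 ≈ -7.3214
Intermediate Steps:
R(c, S) = -¾ (R(c, S) = -⅛*6 = -¾)
p(n) = 2*n/(3 + n) (p(n) = (2*n)/(3 + n) = 2*n/(3 + n))
1*(-2 + (R(-1, 0) + Y*p(4))) = 1*(-2 + (-¾ - 8*4/(3 + 4))) = 1*(-2 + (-¾ - 8*4/7)) = 1*(-2 + (-¾ - 4*8/7)) = 1*(-2 + (-¾ - 32/7)) = 1*(-2 - 149/28) = 1*(-205/28) = -205/28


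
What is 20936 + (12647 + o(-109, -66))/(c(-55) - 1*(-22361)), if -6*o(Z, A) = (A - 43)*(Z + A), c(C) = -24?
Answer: 2805941399/134022 ≈ 20936.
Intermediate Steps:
o(Z, A) = -(-43 + A)*(A + Z)/6 (o(Z, A) = -(A - 43)*(Z + A)/6 = -(-43 + A)*(A + Z)/6)
20936 + (12647 + o(-109, -66))/(c(-55) - 1*(-22361)) = 20936 + (12647 + (-⅙*(-66)² + (43/6)*(-66) + (43/6)*(-109) - ⅙*(-66)*(-109)))/(-24 - 1*(-22361)) = 20936 + (12647 + (-⅙*4356 - 473 - 4687/6 - 1199))/(-24 + 22361) = 20936 + (12647 + (-726 - 473 - 4687/6 - 1199))/22337 = 20936 + (12647 - 19075/6)*(1/22337) = 20936 + (56807/6)*(1/22337) = 20936 + 56807/134022 = 2805941399/134022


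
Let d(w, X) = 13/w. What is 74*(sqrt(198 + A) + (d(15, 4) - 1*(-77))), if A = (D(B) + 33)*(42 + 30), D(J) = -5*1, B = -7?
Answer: 86432/15 + 222*sqrt(246) ≈ 9244.1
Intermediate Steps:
D(J) = -5
A = 2016 (A = (-5 + 33)*(42 + 30) = 28*72 = 2016)
74*(sqrt(198 + A) + (d(15, 4) - 1*(-77))) = 74*(sqrt(198 + 2016) + (13/15 - 1*(-77))) = 74*(sqrt(2214) + (13*(1/15) + 77)) = 74*(3*sqrt(246) + (13/15 + 77)) = 74*(3*sqrt(246) + 1168/15) = 74*(1168/15 + 3*sqrt(246)) = 86432/15 + 222*sqrt(246)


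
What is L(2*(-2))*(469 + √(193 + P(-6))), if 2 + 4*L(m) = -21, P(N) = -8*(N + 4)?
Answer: -10787/4 - 23*√209/4 ≈ -2779.9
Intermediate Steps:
P(N) = -32 - 8*N (P(N) = -8*(4 + N) = -32 - 8*N)
L(m) = -23/4 (L(m) = -½ + (¼)*(-21) = -½ - 21/4 = -23/4)
L(2*(-2))*(469 + √(193 + P(-6))) = -23*(469 + √(193 + (-32 - 8*(-6))))/4 = -23*(469 + √(193 + (-32 + 48)))/4 = -23*(469 + √(193 + 16))/4 = -23*(469 + √209)/4 = -10787/4 - 23*√209/4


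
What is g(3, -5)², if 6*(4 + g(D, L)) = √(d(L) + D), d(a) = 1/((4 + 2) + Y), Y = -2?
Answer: (48 - √13)²/144 ≈ 13.687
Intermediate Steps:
d(a) = ¼ (d(a) = 1/((4 + 2) - 2) = 1/(6 - 2) = 1/4 = ¼)
g(D, L) = -4 + √(¼ + D)/6
g(3, -5)² = (-4 + √(1 + 4*3)/12)² = (-4 + √(1 + 12)/12)² = (-4 + √13/12)²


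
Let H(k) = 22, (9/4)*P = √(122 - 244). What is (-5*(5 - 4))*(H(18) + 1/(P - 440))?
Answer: -215626565/1960444 + 45*I*√122/3920888 ≈ -109.99 + 0.00012677*I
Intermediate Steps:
P = 4*I*√122/9 (P = 4*√(122 - 244)/9 = 4*√(-122)/9 = 4*(I*√122)/9 = 4*I*√122/9 ≈ 4.909*I)
(-5*(5 - 4))*(H(18) + 1/(P - 440)) = (-5*(5 - 4))*(22 + 1/(4*I*√122/9 - 440)) = (-5*1)*(22 + 1/(-440 + 4*I*√122/9)) = -5*(22 + 1/(-440 + 4*I*√122/9)) = -110 - 5/(-440 + 4*I*√122/9)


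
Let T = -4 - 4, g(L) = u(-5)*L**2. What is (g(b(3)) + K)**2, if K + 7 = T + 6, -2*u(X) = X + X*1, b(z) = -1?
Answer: 16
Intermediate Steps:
u(X) = -X (u(X) = -(X + X*1)/2 = -(X + X)/2 = -X)
g(L) = 5*L**2 (g(L) = (-1*(-5))*L**2 = 5*L**2)
T = -8
K = -9 (K = -7 + (-8 + 6) = -7 - 2 = -9)
(g(b(3)) + K)**2 = (5*(-1)**2 - 9)**2 = (5*1 - 9)**2 = (5 - 9)**2 = (-4)**2 = 16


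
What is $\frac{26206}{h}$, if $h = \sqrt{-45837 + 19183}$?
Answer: $- \frac{13103 i \sqrt{26654}}{13327} \approx - 160.52 i$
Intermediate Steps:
$h = i \sqrt{26654}$ ($h = \sqrt{-26654} = i \sqrt{26654} \approx 163.26 i$)
$\frac{26206}{h} = \frac{26206}{i \sqrt{26654}} = 26206 \left(- \frac{i \sqrt{26654}}{26654}\right) = - \frac{13103 i \sqrt{26654}}{13327}$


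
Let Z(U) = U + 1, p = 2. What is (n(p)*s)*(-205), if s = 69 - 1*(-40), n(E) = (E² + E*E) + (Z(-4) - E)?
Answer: -67035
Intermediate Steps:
Z(U) = 1 + U
n(E) = -3 - E + 2*E² (n(E) = (E² + E*E) + ((1 - 4) - E) = (E² + E²) + (-3 - E) = 2*E² + (-3 - E) = -3 - E + 2*E²)
s = 109 (s = 69 + 40 = 109)
(n(p)*s)*(-205) = ((-3 - 1*2 + 2*2²)*109)*(-205) = ((-3 - 2 + 2*4)*109)*(-205) = ((-3 - 2 + 8)*109)*(-205) = (3*109)*(-205) = 327*(-205) = -67035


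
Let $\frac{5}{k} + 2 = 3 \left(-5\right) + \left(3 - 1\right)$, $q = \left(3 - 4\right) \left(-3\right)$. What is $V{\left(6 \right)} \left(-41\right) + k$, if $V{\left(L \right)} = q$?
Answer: $- \frac{370}{3} \approx -123.33$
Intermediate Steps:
$q = 3$ ($q = \left(-1\right) \left(-3\right) = 3$)
$V{\left(L \right)} = 3$
$k = - \frac{1}{3}$ ($k = \frac{5}{-2 + \left(3 \left(-5\right) + \left(3 - 1\right)\right)} = \frac{5}{-2 + \left(-15 + \left(3 - 1\right)\right)} = \frac{5}{-2 + \left(-15 + 2\right)} = \frac{5}{-2 - 13} = \frac{5}{-15} = 5 \left(- \frac{1}{15}\right) = - \frac{1}{3} \approx -0.33333$)
$V{\left(6 \right)} \left(-41\right) + k = 3 \left(-41\right) - \frac{1}{3} = -123 - \frac{1}{3} = - \frac{370}{3}$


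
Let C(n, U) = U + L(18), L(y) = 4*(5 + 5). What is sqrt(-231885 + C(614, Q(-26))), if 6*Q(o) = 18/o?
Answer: I*sqrt(156727298)/26 ≈ 481.5*I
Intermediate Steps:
Q(o) = 3/o (Q(o) = (18/o)/6 = 3/o)
L(y) = 40 (L(y) = 4*10 = 40)
C(n, U) = 40 + U (C(n, U) = U + 40 = 40 + U)
sqrt(-231885 + C(614, Q(-26))) = sqrt(-231885 + (40 + 3/(-26))) = sqrt(-231885 + (40 + 3*(-1/26))) = sqrt(-231885 + (40 - 3/26)) = sqrt(-231885 + 1037/26) = sqrt(-6027973/26) = I*sqrt(156727298)/26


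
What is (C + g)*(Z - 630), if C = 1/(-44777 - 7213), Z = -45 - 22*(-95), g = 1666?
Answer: 24512140937/10398 ≈ 2.3574e+6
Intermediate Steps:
Z = 2045 (Z = -45 + 2090 = 2045)
C = -1/51990 (C = 1/(-51990) = -1/51990 ≈ -1.9234e-5)
(C + g)*(Z - 630) = (-1/51990 + 1666)*(2045 - 630) = (86615339/51990)*1415 = 24512140937/10398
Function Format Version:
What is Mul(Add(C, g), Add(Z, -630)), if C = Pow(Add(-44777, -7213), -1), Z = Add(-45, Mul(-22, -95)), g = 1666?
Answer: Rational(24512140937, 10398) ≈ 2.3574e+6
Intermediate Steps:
Z = 2045 (Z = Add(-45, 2090) = 2045)
C = Rational(-1, 51990) (C = Pow(-51990, -1) = Rational(-1, 51990) ≈ -1.9234e-5)
Mul(Add(C, g), Add(Z, -630)) = Mul(Add(Rational(-1, 51990), 1666), Add(2045, -630)) = Mul(Rational(86615339, 51990), 1415) = Rational(24512140937, 10398)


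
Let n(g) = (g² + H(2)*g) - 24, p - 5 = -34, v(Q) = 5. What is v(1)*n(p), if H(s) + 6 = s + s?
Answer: 4375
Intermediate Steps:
p = -29 (p = 5 - 34 = -29)
H(s) = -6 + 2*s (H(s) = -6 + (s + s) = -6 + 2*s)
n(g) = -24 + g² - 2*g (n(g) = (g² + (-6 + 2*2)*g) - 24 = (g² + (-6 + 4)*g) - 24 = (g² - 2*g) - 24 = -24 + g² - 2*g)
v(1)*n(p) = 5*(-24 + (-29)² - 2*(-29)) = 5*(-24 + 841 + 58) = 5*875 = 4375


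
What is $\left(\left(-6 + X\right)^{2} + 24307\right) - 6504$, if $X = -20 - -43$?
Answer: $18092$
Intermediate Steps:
$X = 23$ ($X = -20 + 43 = 23$)
$\left(\left(-6 + X\right)^{2} + 24307\right) - 6504 = \left(\left(-6 + 23\right)^{2} + 24307\right) - 6504 = \left(17^{2} + 24307\right) - 6504 = \left(289 + 24307\right) - 6504 = 24596 - 6504 = 18092$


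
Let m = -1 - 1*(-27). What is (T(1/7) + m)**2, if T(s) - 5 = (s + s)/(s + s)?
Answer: 1024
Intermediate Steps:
m = 26 (m = -1 + 27 = 26)
T(s) = 6 (T(s) = 5 + (s + s)/(s + s) = 5 + (2*s)/((2*s)) = 5 + (2*s)*(1/(2*s)) = 5 + 1 = 6)
(T(1/7) + m)**2 = (6 + 26)**2 = 32**2 = 1024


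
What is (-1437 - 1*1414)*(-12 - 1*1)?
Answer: 37063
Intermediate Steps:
(-1437 - 1*1414)*(-12 - 1*1) = (-1437 - 1414)*(-12 - 1) = -2851*(-13) = 37063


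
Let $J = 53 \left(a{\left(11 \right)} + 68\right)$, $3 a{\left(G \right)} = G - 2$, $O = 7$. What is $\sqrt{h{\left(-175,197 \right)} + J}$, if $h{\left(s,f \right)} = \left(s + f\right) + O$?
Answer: $4 \sqrt{237} \approx 61.579$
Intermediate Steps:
$h{\left(s,f \right)} = 7 + f + s$ ($h{\left(s,f \right)} = \left(s + f\right) + 7 = \left(f + s\right) + 7 = 7 + f + s$)
$a{\left(G \right)} = - \frac{2}{3} + \frac{G}{3}$ ($a{\left(G \right)} = \frac{G - 2}{3} = \frac{-2 + G}{3} = - \frac{2}{3} + \frac{G}{3}$)
$J = 3763$ ($J = 53 \left(\left(- \frac{2}{3} + \frac{1}{3} \cdot 11\right) + 68\right) = 53 \left(\left(- \frac{2}{3} + \frac{11}{3}\right) + 68\right) = 53 \left(3 + 68\right) = 53 \cdot 71 = 3763$)
$\sqrt{h{\left(-175,197 \right)} + J} = \sqrt{\left(7 + 197 - 175\right) + 3763} = \sqrt{29 + 3763} = \sqrt{3792} = 4 \sqrt{237}$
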